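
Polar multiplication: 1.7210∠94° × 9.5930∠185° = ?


r = 1.7210 * 9.5930 = 16.5096
theta = 94° + 185° = 279° = 279° (mod 360)

16.5096 cis(279°)


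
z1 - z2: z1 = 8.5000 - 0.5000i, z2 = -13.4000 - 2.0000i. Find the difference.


Real: 8.5 + 13.4 = 21.9
Imag: -0.5 + 2 = 1.5

21.9000 + 1.5000i


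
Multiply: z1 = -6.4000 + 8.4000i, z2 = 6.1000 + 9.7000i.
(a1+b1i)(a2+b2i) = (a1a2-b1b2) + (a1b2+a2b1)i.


Real = -6.4*6.1 - 8.4*9.7 = -39.04 - 81.48 = -120.52
Imag = -6.4*9.7 + 6.1*8.4 = -62.08 + 51.24 = -10.84

-120.5200 - 10.8400i


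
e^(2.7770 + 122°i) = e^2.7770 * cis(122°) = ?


e^2.7770 = 16.0707
cos(122°) = -0.52992
sin(122°) = 0.84805
Real = 16.0707*(-0.52992) = -8.5162
Imag = 16.0707*0.84805 = 13.6288

-8.5162 + 13.6288i


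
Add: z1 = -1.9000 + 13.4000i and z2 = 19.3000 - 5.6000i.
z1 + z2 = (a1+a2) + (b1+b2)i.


Real: -1.9 + 19.3 = 17.4
Imag: 13.4 - 5.6 = 7.8

17.4000 + 7.8000i


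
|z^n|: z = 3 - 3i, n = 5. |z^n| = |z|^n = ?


|z| = sqrt(9+9) = sqrt(18) = 4.2426
|z^5| = |z|^5 = (sqrt(18))^5 = 18^2 * sqrt(18) = 324*sqrt(18)

|z^5| = 324*sqrt(18) ≈ 1374.6156


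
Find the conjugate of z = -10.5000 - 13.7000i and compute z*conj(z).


z_bar = -10.5000 + 13.7000i
z*z_bar = (-10.5)^2 + (-13.7)^2 = 110.25 + 187.69 = 297.94

z_bar = -10.5000 + 13.7000i, z*z_bar = 297.94


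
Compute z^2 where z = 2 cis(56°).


r^2 = 2^2 = 4
n*theta = 2*56° = 112° = 112° (mod 360)
a = 4*cos(112°) = -1.4984
b = 4*sin(112°) = 3.7087

4 cis(112°) = -1.4984 + 3.7087i


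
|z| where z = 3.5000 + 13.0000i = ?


|z| = sqrt(3.5^2 + 13^2) = sqrt(12.25 + 169) = sqrt(181.25) = 13.4629

|z| = 13.4629


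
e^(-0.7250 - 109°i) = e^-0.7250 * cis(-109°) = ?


e^-0.7250 = 0.4843
cos(-109°) = -0.3256
sin(-109°) = -0.9455
Real = 0.4843*(-0.3256) = -0.1577
Imag = 0.4843*(-0.9455) = -0.4579

-0.1577 - 0.4579i


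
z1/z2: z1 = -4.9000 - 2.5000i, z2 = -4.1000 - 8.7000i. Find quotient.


Conjugate of z2 = -4.1000 + 8.7000i
Numerator: (-4.9000 - 2.5000i)(-4.1000 + 8.7000i) = 41.8400 - 32.3800i
Denominator: (-4.1)^2 + (-8.7)^2 = 92.5
Result = (41.8400 - 32.3800i)/92.5

0.4523 - 0.3501i


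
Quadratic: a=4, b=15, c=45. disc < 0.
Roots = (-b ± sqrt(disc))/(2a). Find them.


disc = 15^2 - 4*4*45 = 225 - 720 = -495
sqrt(|disc|) = sqrt(495) = 22.2486
Real part = -15/(2*4) = -1.8750
Imag part = 22.2486/(2*4) = 2.7811

-1.8750 ± 2.7811i


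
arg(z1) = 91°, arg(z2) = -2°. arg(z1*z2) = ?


arg(z1*z2) = 91° - 2° = 89°
Normalized to (-180°, 180°]: 89°

89°


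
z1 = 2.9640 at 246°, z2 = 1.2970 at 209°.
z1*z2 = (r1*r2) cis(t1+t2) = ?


r = 2.9640 * 1.2970 = 3.8443
theta = 246° + 209° = 455° = 95° (mod 360)

3.8443 cis(95°)


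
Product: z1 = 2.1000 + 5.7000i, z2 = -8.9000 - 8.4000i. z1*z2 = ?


Real = 2.1*(-8.9) - 5.7*(-8.4) = -18.69 - (-47.88) = 29.19
Imag = 2.1*(-8.4) - (8.9)*5.7 = -17.64 - (50.73) = -68.37

29.1900 - 68.3700i


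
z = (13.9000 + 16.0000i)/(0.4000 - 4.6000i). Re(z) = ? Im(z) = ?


Multiply by conjugate: (13.9000 + 16.0000i)(0.4000 + 4.6000i) / (0.4^2 + (-4.6)^2)
Numerator real = 13.9*0.4 + 16*(-4.6) = -68.04
Numerator imag = 16*0.4 - 13.9*(-4.6) = 70.34
Denominator = 21.32
Re(z) = -68.04/21.32 = -3.1914
Im(z) = 70.34/21.32 = 3.2992

Re(z) = -3.1914, Im(z) = 3.2992


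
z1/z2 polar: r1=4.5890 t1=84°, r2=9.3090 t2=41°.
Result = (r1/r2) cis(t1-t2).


r = 4.5890 / 9.3090 = 0.4930
theta = 84° - 41° = 43° = 43° (mod 360)

0.4930 cis(43°)


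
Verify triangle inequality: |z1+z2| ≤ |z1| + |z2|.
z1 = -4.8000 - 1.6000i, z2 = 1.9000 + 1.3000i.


|z1| = sqrt((-4.8)^2 + (-1.6)^2) = sqrt(25.6) = 5.0596
|z2| = sqrt(1.9^2 + 1.3^2) = sqrt(5.3) = 2.3022
z1+z2 = -2.9000 - 0.3000i
|z1+z2| = sqrt(8.5) = 2.9155
|z1|+|z2| = 5.0596 + 2.3022 = 7.3618

|z1+z2| = 2.9155 ≤ |z1|+|z2| = 7.3618 (verified)


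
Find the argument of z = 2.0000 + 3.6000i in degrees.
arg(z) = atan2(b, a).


Re = 2, Im = 3.6
arg = atan2(3.6, 2) = 60.9454 degrees

arg(z) = 60.9454 degrees


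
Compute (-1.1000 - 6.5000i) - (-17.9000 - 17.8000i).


Real: -1.1 + 17.9 = 16.8
Imag: -6.5 + 17.8 = 11.3

16.8000 + 11.3000i


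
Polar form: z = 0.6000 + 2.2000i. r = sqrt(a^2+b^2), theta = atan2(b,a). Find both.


r = sqrt(0.36+4.84) = sqrt(5.2) = 2.2804
theta = atan2(2.2, 0.6) = 74.7449 degrees

r = 2.2804, theta = 74.7449 degrees


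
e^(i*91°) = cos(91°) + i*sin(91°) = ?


cos(91°) = -0.0175
sin(91°) = 0.9998

e^(i*91°) = -0.0175 + 0.9998i


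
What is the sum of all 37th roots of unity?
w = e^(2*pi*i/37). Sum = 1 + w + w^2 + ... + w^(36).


The sum of all 37th roots of unity is 0.
Geometric series: (1 - w^37)/(1 - w) = (1-1)/(1-w) = 0 since w^37 = 1, w ≠ 1.
Alternatively: coefficient of z^36 in z^37 - 1 is 0.

0


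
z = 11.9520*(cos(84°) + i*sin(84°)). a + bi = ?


a = 11.9520*cos(84°) = 11.9520*0.10453 = 1.2493
b = 11.9520*sin(84°) = 11.9520*0.99452 = 11.8865

1.2493 + 11.8865i


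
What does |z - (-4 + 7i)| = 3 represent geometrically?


|z - z0| = r is a circle with center z0 and radius r.
Center = (-4, 7), radius = 3

Circle with center (-4, 7) and radius 3


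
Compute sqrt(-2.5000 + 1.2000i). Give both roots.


|z| = sqrt(6.25+1.44) = 2.7731
sqrt((|z|+a)/2) = sqrt((2.7731+(-2.5))/2) = sqrt(0.1365) = 0.3695
sqrt((|z|-a)/2) = sqrt((2.7731-(-2.5))/2) = sqrt(2.6365) = 1.6237

±(0.3695 + 1.6237i) i.e. 0.3695 + 1.6237i and -0.3695 - 1.6237i


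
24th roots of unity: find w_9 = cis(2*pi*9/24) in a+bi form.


Angle = 360*9/24 = 135°
a = cos(135°) = -0.7071
b = sin(135°) = 0.7071

-0.7071 + 0.7071i


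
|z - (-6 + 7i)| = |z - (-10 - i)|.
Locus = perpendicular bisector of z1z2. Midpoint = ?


Equal distances means the locus is the perpendicular bisector of z1 and z2.
Midpoint = ((-6+(-10))/2, (7+(-1))/2) = (-8.0000, 3.0000)

Perpendicular bisector through (-8.0000, 3.0000)


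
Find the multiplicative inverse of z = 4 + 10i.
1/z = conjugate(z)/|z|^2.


|z|^2 = 16+100 = 116
1/z = (4 - 10i)/116

1/z = 0.0345 - 0.0862i


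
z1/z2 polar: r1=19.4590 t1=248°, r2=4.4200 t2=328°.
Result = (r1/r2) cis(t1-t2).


r = 19.4590 / 4.4200 = 4.4025
theta = 248° - 328° = -80° = 280° (mod 360)

4.4025 cis(280°)


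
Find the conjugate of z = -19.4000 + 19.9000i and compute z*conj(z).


z_bar = -19.4000 - 19.9000i
z*z_bar = (-19.4)^2 + 19.9^2 = 376.36 + 396.01 = 772.37

z_bar = -19.4000 - 19.9000i, z*z_bar = 772.37


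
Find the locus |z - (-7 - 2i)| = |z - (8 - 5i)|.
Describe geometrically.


Equal distances means the locus is the perpendicular bisector of z1 and z2.
Midpoint = ((-7+8)/2, (-2+(-5))/2) = (0.5000, -3.5000)

Perpendicular bisector through (0.5000, -3.5000)


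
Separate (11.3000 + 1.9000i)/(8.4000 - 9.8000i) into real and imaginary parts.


Multiply by conjugate: (11.3000 + 1.9000i)(8.4000 + 9.8000i) / (8.4^2 + (-9.8)^2)
Numerator real = 11.3*8.4 + 1.9*(-9.8) = 76.3
Numerator imag = 1.9*8.4 - 11.3*(-9.8) = 126.7
Denominator = 166.6
Re(z) = 76.3/166.6 = 0.4580
Im(z) = 126.7/166.6 = 0.7605

Re(z) = 0.4580, Im(z) = 0.7605


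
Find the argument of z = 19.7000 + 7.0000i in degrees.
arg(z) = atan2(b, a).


Re = 19.7, Im = 7
arg = atan2(7, 19.7) = 19.5616 degrees

arg(z) = 19.5616 degrees


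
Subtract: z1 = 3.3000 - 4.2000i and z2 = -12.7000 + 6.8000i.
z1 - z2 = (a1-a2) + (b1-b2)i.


Real: 3.3 + 12.7 = 16
Imag: -4.2 - 6.8 = -11

16.0000 - 11.0000i


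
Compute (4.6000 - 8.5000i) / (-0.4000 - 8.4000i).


Conjugate of z2 = -0.4000 + 8.4000i
Numerator: (4.6000 - 8.5000i)(-0.4000 + 8.4000i) = 69.5600 + 42.0400i
Denominator: (-0.4)^2 + (-8.4)^2 = 70.72
Result = (69.5600 + 42.0400i)/70.72

0.9836 + 0.5945i


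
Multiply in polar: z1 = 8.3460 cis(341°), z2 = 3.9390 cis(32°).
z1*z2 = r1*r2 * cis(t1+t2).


r = 8.3460 * 3.9390 = 32.8749
theta = 341° + 32° = 373° = 13° (mod 360)

32.8749 cis(13°)


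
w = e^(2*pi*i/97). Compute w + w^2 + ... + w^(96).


With w = e^(2*pi*i/97), all 97 of the 97th roots of unity w^0 = 1, w, ..., w^(96) sum to 0: 1 + w + ... + w^(96) = (1 - w^97)/(1 - w) = 0 since w^97 = 1, w ≠ 1.
Removing the root 1: w + w^2 + ... + w^(96) = 0 - 1 = -1

Sum = -1


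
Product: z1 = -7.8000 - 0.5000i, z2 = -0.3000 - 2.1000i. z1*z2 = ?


Real = -7.8*(-0.3) - (-0.5)*(-2.1) = 2.34 - 1.05 = 1.29
Imag = -7.8*(-2.1) - (0.3)*(-0.5) = 16.38 + 0.15 = 16.53

1.2900 + 16.5300i


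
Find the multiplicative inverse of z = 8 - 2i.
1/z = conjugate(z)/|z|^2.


|z|^2 = 64+4 = 68
1/z = (8 + 2i)/68

1/z = 0.1176 + 0.0294i


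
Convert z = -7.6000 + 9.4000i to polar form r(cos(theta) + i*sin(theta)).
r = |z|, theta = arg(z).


r = sqrt(57.76+88.36) = sqrt(146.12) = 12.0880
theta = atan2(9.4, -7.6) = 128.9559 degrees

r = 12.0880, theta = 128.9559 degrees


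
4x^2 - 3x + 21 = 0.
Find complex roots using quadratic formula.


disc = (-3)^2 - 4*4*21 = 9 - 336 = -327
sqrt(|disc|) = sqrt(327) = 18.0831
Real part = 3/(2*4) = 0.3750
Imag part = 18.0831/(2*4) = 2.2604

0.3750 ± 2.2604i


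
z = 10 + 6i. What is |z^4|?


|z| = sqrt(100+36) = sqrt(136) = 11.6619
|z^4| = |z|^4 = (sqrt(136))^4 = 136^2 = 18496

|z^4| = 18496


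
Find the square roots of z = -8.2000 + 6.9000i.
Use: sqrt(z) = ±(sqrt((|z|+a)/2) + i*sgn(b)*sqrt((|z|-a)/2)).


|z| = sqrt(67.24+47.61) = 10.7168
sqrt((|z|+a)/2) = sqrt((10.7168+(-8.2))/2) = sqrt(1.2584) = 1.1218
sqrt((|z|-a)/2) = sqrt((10.7168-(-8.2))/2) = sqrt(9.4584) = 3.0755

±(1.1218 + 3.0755i) i.e. 1.1218 + 3.0755i and -1.1218 - 3.0755i


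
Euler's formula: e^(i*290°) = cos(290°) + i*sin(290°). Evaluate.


cos(290°) = 0.3420
sin(290°) = -0.9397

e^(i*290°) = 0.3420 - 0.9397i


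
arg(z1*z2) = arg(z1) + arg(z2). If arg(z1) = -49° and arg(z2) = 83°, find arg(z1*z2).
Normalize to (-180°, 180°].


arg(z1*z2) = -49° + 83° = 34°
Normalized to (-180°, 180°]: 34°

34°


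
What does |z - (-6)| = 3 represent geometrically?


|z - z0| = r is a circle with center z0 and radius r.
Center = (-6, 0), radius = 3

Circle with center (-6, 0) and radius 3


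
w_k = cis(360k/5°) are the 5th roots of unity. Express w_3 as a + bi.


Angle = 360*3/5 = 216°
a = cos(216°) = -0.8090
b = sin(216°) = -0.5878

-0.8090 - 0.5878i


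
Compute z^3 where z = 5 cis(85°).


r^3 = 5^3 = 125
n*theta = 3*85° = 255° = 255° (mod 360)
a = 125*cos(255°) = -32.3524
b = 125*sin(255°) = -120.7407

125 cis(255°) = -32.3524 - 120.7407i


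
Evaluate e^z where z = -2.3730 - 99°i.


e^-2.3730 = 0.0932
cos(-99°) = -0.1564
sin(-99°) = -0.9877
Real = 0.0932*(-0.1564) = -0.0146
Imag = 0.0932*(-0.9877) = -0.0921

-0.0146 - 0.0921i


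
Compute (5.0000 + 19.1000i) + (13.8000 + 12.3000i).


Real: 5 + 13.8 = 18.8
Imag: 19.1 + 12.3 = 31.4

18.8000 + 31.4000i


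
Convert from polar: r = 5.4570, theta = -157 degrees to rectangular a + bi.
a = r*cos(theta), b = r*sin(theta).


a = 5.4570*cos(-157°) = 5.4570*(-0.9205) = -5.0232
b = 5.4570*sin(-157°) = 5.4570*(-0.39073) = -2.1322

-5.0232 - 2.1322i


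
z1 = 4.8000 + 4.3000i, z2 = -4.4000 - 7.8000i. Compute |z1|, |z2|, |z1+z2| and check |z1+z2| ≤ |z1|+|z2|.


|z1| = sqrt(4.8^2 + 4.3^2) = sqrt(41.53) = 6.4444
|z2| = sqrt((-4.4)^2 + (-7.8)^2) = sqrt(80.2) = 8.9554
z1+z2 = 0.4000 - 3.5000i
|z1+z2| = sqrt(12.41) = 3.5228
|z1|+|z2| = 6.4444 + 8.9554 = 15.3998

|z1+z2| = 3.5228 ≤ |z1|+|z2| = 15.3998 (verified)


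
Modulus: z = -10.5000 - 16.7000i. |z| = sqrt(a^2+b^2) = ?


|z| = sqrt((-10.5)^2 + (-16.7)^2) = sqrt(110.25 + 278.89) = sqrt(389.14) = 19.7266

|z| = 19.7266


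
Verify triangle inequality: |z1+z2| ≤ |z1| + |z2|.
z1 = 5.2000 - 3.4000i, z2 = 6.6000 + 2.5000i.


|z1| = sqrt(5.2^2 + (-3.4)^2) = sqrt(38.6) = 6.2129
|z2| = sqrt(6.6^2 + 2.5^2) = sqrt(49.81) = 7.0576
z1+z2 = 11.8000 - 0.9000i
|z1+z2| = sqrt(140.05) = 11.8343
|z1|+|z2| = 6.2129 + 7.0576 = 13.2705

|z1+z2| = 11.8343 ≤ |z1|+|z2| = 13.2705 (verified)


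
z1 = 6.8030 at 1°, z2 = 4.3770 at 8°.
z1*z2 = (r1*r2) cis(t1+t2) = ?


r = 6.8030 * 4.3770 = 29.7767
theta = 1° + 8° = 9° = 9° (mod 360)

29.7767 cis(9°)


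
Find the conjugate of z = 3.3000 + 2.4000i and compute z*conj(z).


z_bar = 3.3000 - 2.4000i
z*z_bar = 3.3^2 + 2.4^2 = 10.89 + 5.76 = 16.65

z_bar = 3.3000 - 2.4000i, z*z_bar = 16.65


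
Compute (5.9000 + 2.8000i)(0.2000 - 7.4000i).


Real = 5.9*0.2 - 2.8*(-7.4) = 1.18 - (-20.72) = 21.9
Imag = 5.9*(-7.4) + 0.2*2.8 = -43.66 + 0.56 = -43.1

21.9000 - 43.1000i


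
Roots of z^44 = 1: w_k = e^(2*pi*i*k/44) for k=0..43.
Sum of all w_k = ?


The sum of all 44th roots of unity is 0.
Geometric series: (1 - w^44)/(1 - w) = (1-1)/(1-w) = 0 since w^44 = 1, w ≠ 1.
Alternatively: coefficient of z^43 in z^44 - 1 is 0.

0


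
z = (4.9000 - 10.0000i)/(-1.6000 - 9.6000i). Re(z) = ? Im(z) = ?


Multiply by conjugate: (4.9000 - 10.0000i)(-1.6000 + 9.6000i) / ((-1.6)^2 + (-9.6)^2)
Numerator real = 4.9*(-1.6) - (10)*(-9.6) = 88.16
Numerator imag = -10*(-1.6) - 4.9*(-9.6) = 63.04
Denominator = 94.72
Re(z) = 88.16/94.72 = 0.9307
Im(z) = 63.04/94.72 = 0.6655

Re(z) = 0.9307, Im(z) = 0.6655


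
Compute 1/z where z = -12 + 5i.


|z|^2 = 144+25 = 169
1/z = (-12 - 5i)/169

1/z = -0.0710 - 0.0296i


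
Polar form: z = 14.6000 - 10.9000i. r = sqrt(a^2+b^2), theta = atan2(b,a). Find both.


r = sqrt(213.16+118.81) = sqrt(331.97) = 18.2200
theta = atan2(-10.9, 14.6) = -36.7441 degrees

r = 18.2200, theta = -36.7441 degrees


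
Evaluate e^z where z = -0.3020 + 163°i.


e^-0.3020 = 0.7393
cos(163°) = -0.9563
sin(163°) = 0.2924
Real = 0.7393*(-0.9563) = -0.7070
Imag = 0.7393*0.2924 = 0.2162

-0.7070 + 0.2162i


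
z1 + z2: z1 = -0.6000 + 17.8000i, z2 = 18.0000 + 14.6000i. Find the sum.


Real: -0.6 + 18 = 17.4
Imag: 17.8 + 14.6 = 32.4

17.4000 + 32.4000i


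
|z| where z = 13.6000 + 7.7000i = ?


|z| = sqrt(13.6^2 + 7.7^2) = sqrt(184.96 + 59.29) = sqrt(244.25) = 15.6285

|z| = 15.6285


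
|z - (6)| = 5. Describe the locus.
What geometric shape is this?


|z - z0| = r is a circle with center z0 and radius r.
Center = (6, 0), radius = 5

Circle with center (6, 0) and radius 5


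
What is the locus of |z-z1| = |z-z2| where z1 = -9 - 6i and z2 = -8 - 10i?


Equal distances means the locus is the perpendicular bisector of z1 and z2.
Midpoint = ((-9+(-8))/2, (-6+(-10))/2) = (-8.5000, -8.0000)

Perpendicular bisector through (-8.5000, -8.0000)


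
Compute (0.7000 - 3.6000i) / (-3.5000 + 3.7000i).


Conjugate of z2 = -3.5000 - 3.7000i
Numerator: (0.7000 - 3.6000i)(-3.5000 - 3.7000i) = -15.7700 + 10.0100i
Denominator: (-3.5)^2 + 3.7^2 = 25.94
Result = (-15.7700 + 10.0100i)/25.94

-0.6079 + 0.3859i


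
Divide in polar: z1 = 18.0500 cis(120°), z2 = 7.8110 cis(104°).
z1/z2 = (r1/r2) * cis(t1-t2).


r = 18.0500 / 7.8110 = 2.3108
theta = 120° - 104° = 16° = 16° (mod 360)

2.3108 cis(16°)


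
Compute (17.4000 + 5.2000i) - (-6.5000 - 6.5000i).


Real: 17.4 + 6.5 = 23.9
Imag: 5.2 + 6.5 = 11.7

23.9000 + 11.7000i


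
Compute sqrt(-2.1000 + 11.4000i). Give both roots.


|z| = sqrt(4.41+129.96) = 11.5918
sqrt((|z|+a)/2) = sqrt((11.5918+(-2.1))/2) = sqrt(4.7459) = 2.1785
sqrt((|z|-a)/2) = sqrt((11.5918-(-2.1))/2) = sqrt(6.8459) = 2.6165

±(2.1785 + 2.6165i) i.e. 2.1785 + 2.6165i and -2.1785 - 2.6165i


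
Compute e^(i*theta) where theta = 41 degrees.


cos(41°) = 0.7547
sin(41°) = 0.6561

e^(i*41°) = 0.7547 + 0.6561i


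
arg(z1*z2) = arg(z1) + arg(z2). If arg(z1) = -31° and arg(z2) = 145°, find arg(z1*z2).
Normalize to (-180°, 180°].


arg(z1*z2) = -31° + 145° = 114°
Normalized to (-180°, 180°]: 114°

114°


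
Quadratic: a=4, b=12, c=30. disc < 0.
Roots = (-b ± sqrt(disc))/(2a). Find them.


disc = 12^2 - 4*4*30 = 144 - 480 = -336
sqrt(|disc|) = sqrt(336) = 18.3303
Real part = -12/(2*4) = -1.5000
Imag part = 18.3303/(2*4) = 2.2913

-1.5000 ± 2.2913i


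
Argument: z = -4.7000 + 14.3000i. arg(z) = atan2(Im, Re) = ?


Re = -4.7, Im = 14.3
arg = atan2(14.3, -4.7) = 108.1942 degrees

arg(z) = 108.1942 degrees


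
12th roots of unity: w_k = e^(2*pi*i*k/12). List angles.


The 12th roots of unity are cis(360k/12°) for k=0..11
Angle step = 360/12 = 30°
Primitive root: cis(30°)
Primitive root = 0.8660 + 0.5000i

12 roots at angles: 0°, 30°, 60°, 90°, 120°, 150°, 180°, 210°, 240°, 270°, 300°, 330°


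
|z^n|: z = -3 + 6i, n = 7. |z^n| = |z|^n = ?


|z| = sqrt(9+36) = sqrt(45) = 6.7082
|z^7| = |z|^7 = (sqrt(45))^7 = 45^3 * sqrt(45) = 91125*sqrt(45)

|z^7| = 91125*sqrt(45) ≈ 611285.0833


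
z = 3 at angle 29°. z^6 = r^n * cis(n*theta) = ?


r^6 = 3^6 = 729
n*theta = 6*29° = 174° = 174° (mod 360)
a = 729*cos(174°) = -725.0065
b = 729*sin(174°) = 76.2012

729 cis(174°) = -725.0065 + 76.2012i


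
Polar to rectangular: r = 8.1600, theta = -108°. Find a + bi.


a = 8.1600*cos(-108°) = 8.1600*(-0.30902) = -2.5216
b = 8.1600*sin(-108°) = 8.1600*(-0.95106) = -7.7606

-2.5216 - 7.7606i


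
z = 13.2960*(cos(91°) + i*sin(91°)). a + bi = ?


a = 13.2960*cos(91°) = 13.2960*(-0.01745) = -0.2320
b = 13.2960*sin(91°) = 13.2960*0.99985 = 13.2940

-0.2320 + 13.2940i


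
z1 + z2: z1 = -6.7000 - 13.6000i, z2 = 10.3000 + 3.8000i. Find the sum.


Real: -6.7 + 10.3 = 3.6
Imag: -13.6 + 3.8 = -9.8

3.6000 - 9.8000i


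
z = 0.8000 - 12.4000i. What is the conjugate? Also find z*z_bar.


z_bar = 0.8000 + 12.4000i
z*z_bar = 0.8^2 + (-12.4)^2 = 0.64 + 153.76 = 154.4

z_bar = 0.8000 + 12.4000i, z*z_bar = 154.4


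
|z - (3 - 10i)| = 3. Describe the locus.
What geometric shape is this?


|z - z0| = r is a circle with center z0 and radius r.
Center = (3, -10), radius = 3

Circle with center (3, -10) and radius 3


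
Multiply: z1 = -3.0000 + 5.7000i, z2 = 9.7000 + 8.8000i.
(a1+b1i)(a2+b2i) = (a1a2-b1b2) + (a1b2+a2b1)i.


Real = -3*9.7 - 5.7*8.8 = -29.1 - 50.16 = -79.26
Imag = -3*8.8 + 9.7*5.7 = -26.4 + 55.29 = 28.89

-79.2600 + 28.8900i


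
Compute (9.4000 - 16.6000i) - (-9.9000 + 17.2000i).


Real: 9.4 + 9.9 = 19.3
Imag: -16.6 - 17.2 = -33.8

19.3000 - 33.8000i


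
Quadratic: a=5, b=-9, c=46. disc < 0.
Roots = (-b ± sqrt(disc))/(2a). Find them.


disc = (-9)^2 - 4*5*46 = 81 - 920 = -839
sqrt(|disc|) = sqrt(839) = 28.9655
Real part = 9/(2*5) = 0.9000
Imag part = 28.9655/(2*5) = 2.8965

0.9000 ± 2.8965i


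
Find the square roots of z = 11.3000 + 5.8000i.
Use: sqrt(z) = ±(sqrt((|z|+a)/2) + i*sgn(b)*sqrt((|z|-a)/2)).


|z| = sqrt(127.69+33.64) = 12.7016
sqrt((|z|+a)/2) = sqrt((12.7016+11.3)/2) = sqrt(12.0008) = 3.4642
sqrt((|z|-a)/2) = sqrt((12.7016-11.3)/2) = sqrt(0.7008) = 0.8371

±(3.4642 + 0.8371i) i.e. 3.4642 + 0.8371i and -3.4642 - 0.8371i


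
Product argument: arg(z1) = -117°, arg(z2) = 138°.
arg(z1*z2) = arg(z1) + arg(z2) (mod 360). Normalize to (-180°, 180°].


arg(z1*z2) = -117° + 138° = 21°
Normalized to (-180°, 180°]: 21°

21°


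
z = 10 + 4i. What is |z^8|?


|z| = sqrt(100+16) = sqrt(116) = 10.7703
|z^8| = |z|^8 = (sqrt(116))^8 = 116^4 = 181063936

|z^8| = 181063936


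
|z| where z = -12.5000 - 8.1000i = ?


|z| = sqrt((-12.5)^2 + (-8.1)^2) = sqrt(156.25 + 65.61) = sqrt(221.86) = 14.8950

|z| = 14.8950


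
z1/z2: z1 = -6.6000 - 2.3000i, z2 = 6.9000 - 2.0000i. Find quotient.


Conjugate of z2 = 6.9000 + 2.0000i
Numerator: (-6.6000 - 2.3000i)(6.9000 + 2.0000i) = -40.9400 - 29.0700i
Denominator: 6.9^2 + (-2)^2 = 51.61
Result = (-40.9400 - 29.0700i)/51.61

-0.7933 - 0.5633i


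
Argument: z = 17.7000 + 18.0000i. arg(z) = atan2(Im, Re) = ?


Re = 17.7, Im = 18
arg = atan2(18, 17.7) = 45.4815 degrees

arg(z) = 45.4815 degrees


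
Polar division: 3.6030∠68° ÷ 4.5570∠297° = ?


r = 3.6030 / 4.5570 = 0.7907
theta = 68° - 297° = -229° = 131° (mod 360)

0.7907 cis(131°)


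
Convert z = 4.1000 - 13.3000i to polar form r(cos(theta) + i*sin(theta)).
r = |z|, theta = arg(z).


r = sqrt(16.81+176.89) = sqrt(193.7) = 13.9176
theta = atan2(-13.3, 4.1) = -72.8670 degrees

r = 13.9176, theta = -72.8670 degrees


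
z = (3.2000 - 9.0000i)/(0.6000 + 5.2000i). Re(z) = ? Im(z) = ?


Multiply by conjugate: (3.2000 - 9.0000i)(0.6000 - 5.2000i) / (0.6^2 + 5.2^2)
Numerator real = 3.2*0.6 - (9)*5.2 = -44.88
Numerator imag = -9*0.6 - 3.2*5.2 = -22.04
Denominator = 27.4
Re(z) = -44.88/27.4 = -1.6380
Im(z) = -22.04/27.4 = -0.8044

Re(z) = -1.6380, Im(z) = -0.8044


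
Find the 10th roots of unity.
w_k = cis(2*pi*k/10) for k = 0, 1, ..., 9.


The 10th roots of unity are cis(360k/10°) for k=0..9
Angle step = 360/10 = 36°
Primitive root: cis(36°)
Primitive root = 0.8090 + 0.5878i

10 roots at angles: 0°, 36°, 72°, 108°, 144°, 180°, 216°, 252°, 288°, 324°


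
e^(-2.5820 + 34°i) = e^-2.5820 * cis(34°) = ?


e^-2.5820 = 0.0756
cos(34°) = 0.829
sin(34°) = 0.5592
Real = 0.0756*0.829 = 0.0627
Imag = 0.0756*0.5592 = 0.0423

0.0627 + 0.0423i


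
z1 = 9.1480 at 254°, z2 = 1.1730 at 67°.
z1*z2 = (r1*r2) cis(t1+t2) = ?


r = 9.1480 * 1.1730 = 10.7306
theta = 254° + 67° = 321° = 321° (mod 360)

10.7306 cis(321°)


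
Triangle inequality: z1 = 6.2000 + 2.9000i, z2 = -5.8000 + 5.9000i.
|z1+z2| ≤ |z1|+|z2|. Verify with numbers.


|z1| = sqrt(6.2^2 + 2.9^2) = sqrt(46.85) = 6.8447
|z2| = sqrt((-5.8)^2 + 5.9^2) = sqrt(68.45) = 8.2735
z1+z2 = 0.4000 + 8.8000i
|z1+z2| = sqrt(77.6) = 8.8091
|z1|+|z2| = 6.8447 + 8.2735 = 15.1182

|z1+z2| = 8.8091 ≤ |z1|+|z2| = 15.1182 (verified)


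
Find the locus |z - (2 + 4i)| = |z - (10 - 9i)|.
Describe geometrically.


Equal distances means the locus is the perpendicular bisector of z1 and z2.
Midpoint = ((2+10)/2, (4+(-9))/2) = (6.0000, -2.5000)

Perpendicular bisector through (6.0000, -2.5000)


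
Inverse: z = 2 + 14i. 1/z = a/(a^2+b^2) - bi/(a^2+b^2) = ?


|z|^2 = 4+196 = 200
1/z = (2 - 14i)/200

1/z = 0.0100 - 0.0700i


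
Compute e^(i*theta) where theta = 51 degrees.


cos(51°) = 0.6293
sin(51°) = 0.7771

e^(i*51°) = 0.6293 + 0.7771i


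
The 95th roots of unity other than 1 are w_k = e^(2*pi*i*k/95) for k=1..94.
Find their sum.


With w = e^(2*pi*i/95), all 95 of the 95th roots of unity w^0 = 1, w, ..., w^(94) sum to 0: 1 + w + ... + w^(94) = (1 - w^95)/(1 - w) = 0 since w^95 = 1, w ≠ 1.
Removing the root 1: w + w^2 + ... + w^(94) = 0 - 1 = -1

Sum = -1


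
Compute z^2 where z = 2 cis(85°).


r^2 = 2^2 = 4
n*theta = 2*85° = 170° = 170° (mod 360)
a = 4*cos(170°) = -3.9392
b = 4*sin(170°) = 0.6946

4 cis(170°) = -3.9392 + 0.6946i


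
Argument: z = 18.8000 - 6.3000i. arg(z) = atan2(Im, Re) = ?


Re = 18.8, Im = -6.3
arg = atan2(-6.3, 18.8) = -18.5263 degrees

arg(z) = -18.5263 degrees


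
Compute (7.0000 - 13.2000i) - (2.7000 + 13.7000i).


Real: 7 - 2.7 = 4.3
Imag: -13.2 - 13.7 = -26.9

4.3000 - 26.9000i


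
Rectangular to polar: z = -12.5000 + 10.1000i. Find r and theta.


r = sqrt(156.25+102.01) = sqrt(258.26) = 16.0705
theta = atan2(10.1, -12.5) = 141.0618 degrees

r = 16.0705, theta = 141.0618 degrees


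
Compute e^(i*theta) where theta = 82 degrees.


cos(82°) = 0.1392
sin(82°) = 0.9903

e^(i*82°) = 0.1392 + 0.9903i


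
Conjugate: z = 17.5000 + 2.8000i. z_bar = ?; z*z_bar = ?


z_bar = 17.5000 - 2.8000i
z*z_bar = 17.5^2 + 2.8^2 = 306.25 + 7.84 = 314.09

z_bar = 17.5000 - 2.8000i, z*z_bar = 314.09


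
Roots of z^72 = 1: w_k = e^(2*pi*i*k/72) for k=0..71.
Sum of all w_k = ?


The sum of all 72th roots of unity is 0.
Geometric series: (1 - w^72)/(1 - w) = (1-1)/(1-w) = 0 since w^72 = 1, w ≠ 1.
Alternatively: coefficient of z^71 in z^72 - 1 is 0.

0


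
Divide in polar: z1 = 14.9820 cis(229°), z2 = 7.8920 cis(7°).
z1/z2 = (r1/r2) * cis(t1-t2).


r = 14.9820 / 7.8920 = 1.8984
theta = 229° - 7° = 222° = 222° (mod 360)

1.8984 cis(222°)


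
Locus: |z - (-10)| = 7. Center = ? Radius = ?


|z - z0| = r is a circle with center z0 and radius r.
Center = (-10, 0), radius = 7

Circle with center (-10, 0) and radius 7


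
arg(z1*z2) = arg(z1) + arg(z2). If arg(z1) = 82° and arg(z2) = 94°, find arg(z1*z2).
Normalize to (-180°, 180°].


arg(z1*z2) = 82° + 94° = 176°
Normalized to (-180°, 180°]: 176°

176°


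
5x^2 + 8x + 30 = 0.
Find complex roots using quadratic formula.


disc = 8^2 - 4*5*30 = 64 - 600 = -536
sqrt(|disc|) = sqrt(536) = 23.1517
Real part = -8/(2*5) = -0.8000
Imag part = 23.1517/(2*5) = 2.3152

-0.8000 ± 2.3152i


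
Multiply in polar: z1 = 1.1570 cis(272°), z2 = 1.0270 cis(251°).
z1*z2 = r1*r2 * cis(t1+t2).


r = 1.1570 * 1.0270 = 1.1882
theta = 272° + 251° = 523° = 163° (mod 360)

1.1882 cis(163°)


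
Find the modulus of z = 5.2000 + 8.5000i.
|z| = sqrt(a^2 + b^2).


|z| = sqrt(5.2^2 + 8.5^2) = sqrt(27.04 + 72.25) = sqrt(99.29) = 9.9644

|z| = 9.9644


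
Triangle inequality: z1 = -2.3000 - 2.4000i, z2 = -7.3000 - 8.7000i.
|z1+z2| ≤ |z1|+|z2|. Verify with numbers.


|z1| = sqrt((-2.3)^2 + (-2.4)^2) = sqrt(11.05) = 3.3242
|z2| = sqrt((-7.3)^2 + (-8.7)^2) = sqrt(128.98) = 11.3569
z1+z2 = -9.6000 - 11.1000i
|z1+z2| = sqrt(215.37) = 14.6755
|z1|+|z2| = 3.3242 + 11.3569 = 14.6811

|z1+z2| = 14.6755 ≤ |z1|+|z2| = 14.6811 (verified)


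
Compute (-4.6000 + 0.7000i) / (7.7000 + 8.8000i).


Conjugate of z2 = 7.7000 - 8.8000i
Numerator: (-4.6000 + 0.7000i)(7.7000 - 8.8000i) = -29.2600 + 45.8700i
Denominator: 7.7^2 + 8.8^2 = 136.73
Result = (-29.2600 + 45.8700i)/136.73

-0.2140 + 0.3355i


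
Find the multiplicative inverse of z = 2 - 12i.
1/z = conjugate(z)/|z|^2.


|z|^2 = 4+144 = 148
1/z = (2 + 12i)/148

1/z = 0.0135 + 0.0811i


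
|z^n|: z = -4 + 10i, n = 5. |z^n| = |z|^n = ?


|z| = sqrt(16+100) = sqrt(116) = 10.7703
|z^5| = |z|^5 = (sqrt(116))^5 = 116^2 * sqrt(116) = 13456*sqrt(116)

|z^5| = 13456*sqrt(116) ≈ 144925.5553


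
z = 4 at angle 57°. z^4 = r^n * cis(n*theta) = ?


r^4 = 4^4 = 256
n*theta = 4*57° = 228° = 228° (mod 360)
a = 256*cos(228°) = -171.2974
b = 256*sin(228°) = -190.2451

256 cis(228°) = -171.2974 - 190.2451i


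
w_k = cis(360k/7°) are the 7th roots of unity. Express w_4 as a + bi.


Angle = 360*4/7 = 205.7143°
a = cos(205.7143°) = -0.9010
b = sin(205.7143°) = -0.4339

-0.9010 - 0.4339i


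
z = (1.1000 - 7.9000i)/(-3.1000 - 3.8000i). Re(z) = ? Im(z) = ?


Multiply by conjugate: (1.1000 - 7.9000i)(-3.1000 + 3.8000i) / ((-3.1)^2 + (-3.8)^2)
Numerator real = 1.1*(-3.1) - (7.9)*(-3.8) = 26.61
Numerator imag = -7.9*(-3.1) - 1.1*(-3.8) = 28.67
Denominator = 24.05
Re(z) = 26.61/24.05 = 1.1064
Im(z) = 28.67/24.05 = 1.1921

Re(z) = 1.1064, Im(z) = 1.1921


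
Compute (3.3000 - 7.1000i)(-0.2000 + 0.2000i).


Real = 3.3*(-0.2) - (-7.1)*0.2 = -0.66 - (-1.42) = 0.76
Imag = 3.3*0.2 - (0.2)*(-7.1) = 0.66 + 1.42 = 2.08

0.7600 + 2.0800i


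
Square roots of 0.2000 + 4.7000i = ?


|z| = sqrt(0.04+22.09) = 4.7043
sqrt((|z|+a)/2) = sqrt((4.7043+0.2)/2) = sqrt(2.4521) = 1.5659
sqrt((|z|-a)/2) = sqrt((4.7043-0.2)/2) = sqrt(2.2521) = 1.5007

±(1.5659 + 1.5007i) i.e. 1.5659 + 1.5007i and -1.5659 - 1.5007i


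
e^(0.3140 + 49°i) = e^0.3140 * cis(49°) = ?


e^0.3140 = 1.3689
cos(49°) = 0.6561
sin(49°) = 0.7547
Real = 1.3689*0.6561 = 0.8981
Imag = 1.3689*0.7547 = 1.0331

0.8981 + 1.0331i


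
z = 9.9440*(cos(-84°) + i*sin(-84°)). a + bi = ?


a = 9.9440*cos(-84°) = 9.9440*0.10453 = 1.0394
b = 9.9440*sin(-84°) = 9.9440*(-0.99452) = -9.8895

1.0394 - 9.8895i


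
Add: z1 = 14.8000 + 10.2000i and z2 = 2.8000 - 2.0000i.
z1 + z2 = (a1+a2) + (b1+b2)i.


Real: 14.8 + 2.8 = 17.6
Imag: 10.2 - 2 = 8.2

17.6000 + 8.2000i


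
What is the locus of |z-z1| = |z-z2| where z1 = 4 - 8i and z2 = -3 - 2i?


Equal distances means the locus is the perpendicular bisector of z1 and z2.
Midpoint = ((4+(-3))/2, (-8+(-2))/2) = (0.5000, -5.0000)

Perpendicular bisector through (0.5000, -5.0000)


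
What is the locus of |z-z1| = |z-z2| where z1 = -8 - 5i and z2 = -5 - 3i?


Equal distances means the locus is the perpendicular bisector of z1 and z2.
Midpoint = ((-8+(-5))/2, (-5+(-3))/2) = (-6.5000, -4.0000)

Perpendicular bisector through (-6.5000, -4.0000)


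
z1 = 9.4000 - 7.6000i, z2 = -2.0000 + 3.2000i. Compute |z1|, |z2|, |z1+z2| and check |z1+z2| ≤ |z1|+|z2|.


|z1| = sqrt(9.4^2 + (-7.6)^2) = sqrt(146.12) = 12.0880
|z2| = sqrt((-2)^2 + 3.2^2) = sqrt(14.24) = 3.7736
z1+z2 = 7.4000 - 4.4000i
|z1+z2| = sqrt(74.12) = 8.6093
|z1|+|z2| = 12.0880 + 3.7736 = 15.8616

|z1+z2| = 8.6093 ≤ |z1|+|z2| = 15.8616 (verified)


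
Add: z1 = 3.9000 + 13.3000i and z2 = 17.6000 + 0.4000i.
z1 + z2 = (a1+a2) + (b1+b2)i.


Real: 3.9 + 17.6 = 21.5
Imag: 13.3 + 0.4 = 13.7

21.5000 + 13.7000i


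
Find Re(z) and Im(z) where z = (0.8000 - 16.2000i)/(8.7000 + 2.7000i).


Multiply by conjugate: (0.8000 - 16.2000i)(8.7000 - 2.7000i) / (8.7^2 + 2.7^2)
Numerator real = 0.8*8.7 - (16.2)*2.7 = -36.78
Numerator imag = -16.2*8.7 - 0.8*2.7 = -143.1
Denominator = 82.98
Re(z) = -36.78/82.98 = -0.4432
Im(z) = -143.1/82.98 = -1.7245

Re(z) = -0.4432, Im(z) = -1.7245


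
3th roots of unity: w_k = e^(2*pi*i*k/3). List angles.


The 3th roots of unity are cis(360k/3°) for k=0..2
Angle step = 360/3 = 120°
Primitive root: cis(120°)
Primitive root = -0.5000 + 0.8660i

3 roots at angles: 0°, 120°, 240°


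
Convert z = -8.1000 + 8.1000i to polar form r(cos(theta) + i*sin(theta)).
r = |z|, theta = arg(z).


r = sqrt(65.61+65.61) = sqrt(131.22) = 11.4551
theta = atan2(8.1, -8.1) = 135.0000 degrees

r = 11.4551, theta = 135.0000 degrees


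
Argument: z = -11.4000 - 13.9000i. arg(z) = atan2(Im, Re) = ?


Re = -11.4, Im = -13.9
arg = atan2(-13.9, -11.4) = -129.3567 degrees

arg(z) = -129.3567 degrees


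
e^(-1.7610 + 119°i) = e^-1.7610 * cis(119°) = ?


e^-1.7610 = 0.1719
cos(119°) = -0.4848
sin(119°) = 0.8746
Real = 0.1719*(-0.4848) = -0.0833
Imag = 0.1719*0.8746 = 0.1503

-0.0833 + 0.1503i


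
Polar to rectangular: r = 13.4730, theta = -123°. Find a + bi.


a = 13.4730*cos(-123°) = 13.4730*(-0.54464) = -7.3379
b = 13.4730*sin(-123°) = 13.4730*(-0.83867) = -11.2994

-7.3379 - 11.2994i


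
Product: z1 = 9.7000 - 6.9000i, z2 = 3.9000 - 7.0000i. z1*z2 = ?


Real = 9.7*3.9 - (-6.9)*(-7) = 37.83 - 48.3 = -10.47
Imag = 9.7*(-7) + 3.9*(-6.9) = -67.9 - (26.91) = -94.81

-10.4700 - 94.8100i


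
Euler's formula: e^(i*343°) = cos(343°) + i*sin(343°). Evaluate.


cos(343°) = 0.9563
sin(343°) = -0.2924

e^(i*343°) = 0.9563 - 0.2924i


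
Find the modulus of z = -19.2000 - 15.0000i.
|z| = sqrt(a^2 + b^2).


|z| = sqrt((-19.2)^2 + (-15)^2) = sqrt(368.64 + 225) = sqrt(593.64) = 24.3647

|z| = 24.3647


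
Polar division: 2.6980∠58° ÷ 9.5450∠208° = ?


r = 2.6980 / 9.5450 = 0.2827
theta = 58° - 208° = -150° = 210° (mod 360)

0.2827 cis(210°)


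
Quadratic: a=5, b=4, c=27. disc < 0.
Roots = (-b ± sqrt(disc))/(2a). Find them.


disc = 4^2 - 4*5*27 = 16 - 540 = -524
sqrt(|disc|) = sqrt(524) = 22.8910
Real part = -4/(2*5) = -0.4000
Imag part = 22.8910/(2*5) = 2.2891

-0.4000 ± 2.2891i


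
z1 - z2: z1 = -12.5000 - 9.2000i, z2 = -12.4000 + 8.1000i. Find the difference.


Real: -12.5 + 12.4 = -0.1
Imag: -9.2 - 8.1 = -17.3

-0.1000 - 17.3000i


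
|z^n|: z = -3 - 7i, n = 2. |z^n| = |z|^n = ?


|z| = sqrt(9+49) = sqrt(58) = 7.6158
|z^2| = |z|^2 = (sqrt(58))^2 = 58

|z^2| = 58


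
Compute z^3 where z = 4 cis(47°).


r^3 = 4^3 = 64
n*theta = 3*47° = 141° = 141° (mod 360)
a = 64*cos(141°) = -49.7373
b = 64*sin(141°) = 40.2765

64 cis(141°) = -49.7373 + 40.2765i


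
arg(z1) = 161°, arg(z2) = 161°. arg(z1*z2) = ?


arg(z1*z2) = 161° + 161° = 322°
Normalized to (-180°, 180°]: -38°

-38°


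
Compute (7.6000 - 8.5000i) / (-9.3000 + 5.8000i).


Conjugate of z2 = -9.3000 - 5.8000i
Numerator: (7.6000 - 8.5000i)(-9.3000 - 5.8000i) = -119.9800 + 34.9700i
Denominator: (-9.3)^2 + 5.8^2 = 120.13
Result = (-119.9800 + 34.9700i)/120.13

-0.9988 + 0.2911i


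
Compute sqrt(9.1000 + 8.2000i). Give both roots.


|z| = sqrt(82.81+67.24) = 12.2495
sqrt((|z|+a)/2) = sqrt((12.2495+9.1)/2) = sqrt(10.6747) = 3.2672
sqrt((|z|-a)/2) = sqrt((12.2495-9.1)/2) = sqrt(1.5747) = 1.2549

±(3.2672 + 1.2549i) i.e. 3.2672 + 1.2549i and -3.2672 - 1.2549i


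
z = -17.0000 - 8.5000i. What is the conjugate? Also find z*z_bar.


z_bar = -17.0000 + 8.5000i
z*z_bar = (-17)^2 + (-8.5)^2 = 289 + 72.25 = 361.25

z_bar = -17.0000 + 8.5000i, z*z_bar = 361.25


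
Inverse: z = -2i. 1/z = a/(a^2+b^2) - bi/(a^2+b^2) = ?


|z|^2 = 0+4 = 4
1/z = (0 + 2i)/4

1/z = 0 + 0.5000i


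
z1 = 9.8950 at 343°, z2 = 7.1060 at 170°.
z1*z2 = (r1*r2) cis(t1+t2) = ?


r = 9.8950 * 7.1060 = 70.3139
theta = 343° + 170° = 513° = 153° (mod 360)

70.3139 cis(153°)


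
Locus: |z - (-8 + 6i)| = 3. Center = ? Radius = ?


|z - z0| = r is a circle with center z0 and radius r.
Center = (-8, 6), radius = 3

Circle with center (-8, 6) and radius 3


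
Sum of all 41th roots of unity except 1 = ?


With w = e^(2*pi*i/41), all 41 of the 41th roots of unity w^0 = 1, w, ..., w^(40) sum to 0: 1 + w + ... + w^(40) = (1 - w^41)/(1 - w) = 0 since w^41 = 1, w ≠ 1.
Removing the root 1: w + w^2 + ... + w^(40) = 0 - 1 = -1

Sum = -1


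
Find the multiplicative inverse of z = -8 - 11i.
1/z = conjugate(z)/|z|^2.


|z|^2 = 64+121 = 185
1/z = (-8 + 11i)/185

1/z = -0.0432 + 0.0595i


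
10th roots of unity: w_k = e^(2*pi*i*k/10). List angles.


The 10th roots of unity are cis(360k/10°) for k=0..9
Angle step = 360/10 = 36°
Primitive root: cis(36°)
Primitive root = 0.8090 + 0.5878i

10 roots at angles: 0°, 36°, 72°, 108°, 144°, 180°, 216°, 252°, 288°, 324°


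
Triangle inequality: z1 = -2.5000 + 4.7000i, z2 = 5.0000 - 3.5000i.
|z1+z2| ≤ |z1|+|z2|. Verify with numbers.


|z1| = sqrt((-2.5)^2 + 4.7^2) = sqrt(28.34) = 5.3235
|z2| = sqrt(5^2 + (-3.5)^2) = sqrt(37.25) = 6.1033
z1+z2 = 2.5000 + 1.2000i
|z1+z2| = sqrt(7.69) = 2.7731
|z1|+|z2| = 5.3235 + 6.1033 = 11.4268

|z1+z2| = 2.7731 ≤ |z1|+|z2| = 11.4268 (verified)


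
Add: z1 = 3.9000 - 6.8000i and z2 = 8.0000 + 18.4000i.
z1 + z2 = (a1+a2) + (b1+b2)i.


Real: 3.9 + 8 = 11.9
Imag: -6.8 + 18.4 = 11.6

11.9000 + 11.6000i


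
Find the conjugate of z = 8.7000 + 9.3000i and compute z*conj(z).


z_bar = 8.7000 - 9.3000i
z*z_bar = 8.7^2 + 9.3^2 = 75.69 + 86.49 = 162.18

z_bar = 8.7000 - 9.3000i, z*z_bar = 162.18


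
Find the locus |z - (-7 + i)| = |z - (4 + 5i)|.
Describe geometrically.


Equal distances means the locus is the perpendicular bisector of z1 and z2.
Midpoint = ((-7+4)/2, (1+5)/2) = (-1.5000, 3.0000)

Perpendicular bisector through (-1.5000, 3.0000)


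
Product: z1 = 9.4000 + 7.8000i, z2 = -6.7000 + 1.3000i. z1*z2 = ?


Real = 9.4*(-6.7) - 7.8*1.3 = -62.98 - 10.14 = -73.12
Imag = 9.4*1.3 - (6.7)*7.8 = 12.22 - (52.26) = -40.04

-73.1200 - 40.0400i


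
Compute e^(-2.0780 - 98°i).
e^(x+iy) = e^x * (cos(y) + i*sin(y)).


e^-2.0780 = 0.1252
cos(-98°) = -0.1392
sin(-98°) = -0.9903
Real = 0.1252*(-0.1392) = -0.0174
Imag = 0.1252*(-0.9903) = -0.1240

-0.0174 - 0.1240i


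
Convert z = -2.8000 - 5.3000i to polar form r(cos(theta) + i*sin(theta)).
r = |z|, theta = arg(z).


r = sqrt(7.84+28.09) = sqrt(35.93) = 5.9942
theta = atan2(-5.3, -2.8) = -117.8476 degrees

r = 5.9942, theta = -117.8476 degrees


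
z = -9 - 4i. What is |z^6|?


|z| = sqrt(81+16) = sqrt(97) = 9.8489
|z^6| = |z|^6 = (sqrt(97))^6 = 97^3 = 912673

|z^6| = 912673


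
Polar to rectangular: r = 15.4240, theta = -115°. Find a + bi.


a = 15.4240*cos(-115°) = 15.4240*(-0.42262) = -6.5185
b = 15.4240*sin(-115°) = 15.4240*(-0.90631) = -13.9789

-6.5185 - 13.9789i


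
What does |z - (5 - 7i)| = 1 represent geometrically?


|z - z0| = r is a circle with center z0 and radius r.
Center = (5, -7), radius = 1

Circle with center (5, -7) and radius 1


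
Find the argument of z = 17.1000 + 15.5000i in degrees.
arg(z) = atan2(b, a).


Re = 17.1, Im = 15.5
arg = atan2(15.5, 17.1) = 42.1902 degrees

arg(z) = 42.1902 degrees


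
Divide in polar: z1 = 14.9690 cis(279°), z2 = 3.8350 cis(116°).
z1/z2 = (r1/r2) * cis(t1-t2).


r = 14.9690 / 3.8350 = 3.9033
theta = 279° - 116° = 163° = 163° (mod 360)

3.9033 cis(163°)


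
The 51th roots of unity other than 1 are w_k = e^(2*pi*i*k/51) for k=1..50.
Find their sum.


With w = e^(2*pi*i/51), all 51 of the 51th roots of unity w^0 = 1, w, ..., w^(50) sum to 0: 1 + w + ... + w^(50) = (1 - w^51)/(1 - w) = 0 since w^51 = 1, w ≠ 1.
Removing the root 1: w + w^2 + ... + w^(50) = 0 - 1 = -1

Sum = -1


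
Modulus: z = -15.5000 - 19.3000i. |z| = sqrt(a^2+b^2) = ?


|z| = sqrt((-15.5)^2 + (-19.3)^2) = sqrt(240.25 + 372.49) = sqrt(612.74) = 24.7536

|z| = 24.7536


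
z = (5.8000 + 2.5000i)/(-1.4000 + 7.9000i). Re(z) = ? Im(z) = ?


Multiply by conjugate: (5.8000 + 2.5000i)(-1.4000 - 7.9000i) / ((-1.4)^2 + 7.9^2)
Numerator real = 5.8*(-1.4) + 2.5*7.9 = 11.63
Numerator imag = 2.5*(-1.4) - 5.8*7.9 = -49.32
Denominator = 64.37
Re(z) = 11.63/64.37 = 0.1807
Im(z) = -49.32/64.37 = -0.7662

Re(z) = 0.1807, Im(z) = -0.7662


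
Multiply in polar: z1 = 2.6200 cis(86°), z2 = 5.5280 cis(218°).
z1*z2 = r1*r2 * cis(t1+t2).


r = 2.6200 * 5.5280 = 14.4834
theta = 86° + 218° = 304° = 304° (mod 360)

14.4834 cis(304°)


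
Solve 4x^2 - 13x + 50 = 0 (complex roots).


disc = (-13)^2 - 4*4*50 = 169 - 800 = -631
sqrt(|disc|) = sqrt(631) = 25.1197
Real part = 13/(2*4) = 1.6250
Imag part = 25.1197/(2*4) = 3.1400

1.6250 ± 3.1400i


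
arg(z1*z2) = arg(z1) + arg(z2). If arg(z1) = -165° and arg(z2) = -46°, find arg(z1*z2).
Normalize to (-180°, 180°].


arg(z1*z2) = -165° - 46° = -211°
Normalized to (-180°, 180°]: 149°

149°


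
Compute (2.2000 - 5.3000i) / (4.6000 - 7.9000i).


Conjugate of z2 = 4.6000 + 7.9000i
Numerator: (2.2000 - 5.3000i)(4.6000 + 7.9000i) = 51.9900 - 7.0000i
Denominator: 4.6^2 + (-7.9)^2 = 83.57
Result = (51.9900 - 7.0000i)/83.57

0.6221 - 0.0838i


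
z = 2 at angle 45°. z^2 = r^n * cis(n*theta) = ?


r^2 = 2^2 = 4
n*theta = 2*45° = 90° = 90° (mod 360)
a = 4*cos(90°) = 0
b = 4*sin(90°) = 4.0000

4 cis(90°) = 0 + 4.0000i


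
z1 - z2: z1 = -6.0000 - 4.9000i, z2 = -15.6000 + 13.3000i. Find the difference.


Real: -6 + 15.6 = 9.6
Imag: -4.9 - 13.3 = -18.2

9.6000 - 18.2000i


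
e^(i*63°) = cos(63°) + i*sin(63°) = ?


cos(63°) = 0.4540
sin(63°) = 0.8910

e^(i*63°) = 0.4540 + 0.8910i


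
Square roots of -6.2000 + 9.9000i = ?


|z| = sqrt(38.44+98.01) = 11.6812
sqrt((|z|+a)/2) = sqrt((11.6812+(-6.2))/2) = sqrt(2.7406) = 1.6555
sqrt((|z|-a)/2) = sqrt((11.6812-(-6.2))/2) = sqrt(8.9406) = 2.9901

±(1.6555 + 2.9901i) i.e. 1.6555 + 2.9901i and -1.6555 - 2.9901i


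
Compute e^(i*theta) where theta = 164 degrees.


cos(164°) = -0.9613
sin(164°) = 0.2756

e^(i*164°) = -0.9613 + 0.2756i


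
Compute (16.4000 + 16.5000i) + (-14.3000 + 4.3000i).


Real: 16.4 - 14.3 = 2.1
Imag: 16.5 + 4.3 = 20.8

2.1000 + 20.8000i


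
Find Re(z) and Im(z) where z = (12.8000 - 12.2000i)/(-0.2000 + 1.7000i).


Multiply by conjugate: (12.8000 - 12.2000i)(-0.2000 - 1.7000i) / ((-0.2)^2 + 1.7^2)
Numerator real = 12.8*(-0.2) - (12.2)*1.7 = -23.3
Numerator imag = -12.2*(-0.2) - 12.8*1.7 = -19.32
Denominator = 2.93
Re(z) = -23.3/2.93 = -7.9522
Im(z) = -19.32/2.93 = -6.5939

Re(z) = -7.9522, Im(z) = -6.5939


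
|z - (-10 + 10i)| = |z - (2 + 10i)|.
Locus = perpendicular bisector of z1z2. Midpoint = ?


Equal distances means the locus is the perpendicular bisector of z1 and z2.
Midpoint = ((-10+2)/2, (10+10)/2) = (-4.0000, 10.0000)

Perpendicular bisector through (-4.0000, 10.0000)
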